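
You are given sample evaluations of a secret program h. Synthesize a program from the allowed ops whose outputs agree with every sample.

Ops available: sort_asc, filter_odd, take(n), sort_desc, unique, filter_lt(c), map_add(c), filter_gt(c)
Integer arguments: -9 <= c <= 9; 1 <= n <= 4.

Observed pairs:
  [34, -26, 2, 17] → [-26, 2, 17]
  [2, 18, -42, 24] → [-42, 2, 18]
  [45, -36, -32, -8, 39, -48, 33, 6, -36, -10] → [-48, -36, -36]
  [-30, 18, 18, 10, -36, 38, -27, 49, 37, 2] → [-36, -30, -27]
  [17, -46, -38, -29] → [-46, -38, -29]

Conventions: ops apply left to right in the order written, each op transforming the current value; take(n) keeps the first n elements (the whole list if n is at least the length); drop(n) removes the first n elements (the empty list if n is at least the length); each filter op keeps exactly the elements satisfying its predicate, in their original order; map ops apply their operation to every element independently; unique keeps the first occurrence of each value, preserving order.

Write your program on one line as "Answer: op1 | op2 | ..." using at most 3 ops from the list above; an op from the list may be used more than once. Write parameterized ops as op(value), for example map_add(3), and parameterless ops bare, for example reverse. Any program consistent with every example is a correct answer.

sort_asc | take(3)

Check, running the answer program on each example:
  [34, -26, 2, 17] -> [-26, 2, 17, 34] -> [-26, 2, 17]
  [2, 18, -42, 24] -> [-42, 2, 18, 24] -> [-42, 2, 18]
  [45, -36, -32, -8, 39, -48, 33, 6, -36, -10] -> [-48, -36, -36, -32, -10, -8, 6, 33, 39, 45] -> [-48, -36, -36]
  [-30, 18, 18, 10, -36, 38, -27, 49, 37, 2] -> [-36, -30, -27, 2, 10, 18, 18, 37, 38, 49] -> [-36, -30, -27]
  [17, -46, -38, -29] -> [-46, -38, -29, 17] -> [-46, -38, -29]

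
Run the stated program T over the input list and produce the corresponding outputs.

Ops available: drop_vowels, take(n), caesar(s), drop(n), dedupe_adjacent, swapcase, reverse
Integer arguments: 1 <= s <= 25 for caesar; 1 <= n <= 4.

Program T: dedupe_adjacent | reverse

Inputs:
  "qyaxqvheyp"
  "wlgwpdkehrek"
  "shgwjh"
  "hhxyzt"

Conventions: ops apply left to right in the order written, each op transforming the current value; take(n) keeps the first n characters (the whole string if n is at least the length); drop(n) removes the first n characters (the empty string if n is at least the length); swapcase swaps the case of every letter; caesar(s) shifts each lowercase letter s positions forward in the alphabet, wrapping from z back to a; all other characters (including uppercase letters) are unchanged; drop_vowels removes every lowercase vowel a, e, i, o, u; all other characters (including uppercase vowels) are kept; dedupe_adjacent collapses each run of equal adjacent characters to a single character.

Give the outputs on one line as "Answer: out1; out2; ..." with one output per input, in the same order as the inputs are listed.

Execution, op by op:
  "qyaxqvheyp" -> "qyaxqvheyp" -> "pyehvqxayq"
  "wlgwpdkehrek" -> "wlgwpdkehrek" -> "kerhekdpwglw"
  "shgwjh" -> "shgwjh" -> "hjwghs"
  "hhxyzt" -> "hxyzt" -> "tzyxh"

"pyehvqxayq"; "kerhekdpwglw"; "hjwghs"; "tzyxh"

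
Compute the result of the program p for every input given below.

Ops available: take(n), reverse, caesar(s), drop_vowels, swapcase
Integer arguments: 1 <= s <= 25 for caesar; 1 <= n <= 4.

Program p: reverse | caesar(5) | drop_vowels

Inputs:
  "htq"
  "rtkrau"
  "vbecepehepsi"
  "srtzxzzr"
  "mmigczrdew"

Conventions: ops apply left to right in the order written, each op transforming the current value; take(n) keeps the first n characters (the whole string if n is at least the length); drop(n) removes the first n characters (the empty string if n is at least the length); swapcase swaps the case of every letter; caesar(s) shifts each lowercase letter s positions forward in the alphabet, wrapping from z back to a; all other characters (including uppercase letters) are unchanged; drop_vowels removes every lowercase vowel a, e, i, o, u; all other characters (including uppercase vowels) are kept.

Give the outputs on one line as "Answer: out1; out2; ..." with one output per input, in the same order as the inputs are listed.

"vym"; "zfwpyw"; "nxjmjjhjg"; "wcywx"; "bjwhlnrr"

Execution, op by op:
  "htq" -> "qth" -> "vym" -> "vym"
  "rtkrau" -> "uarktr" -> "zfwpyw" -> "zfwpyw"
  "vbecepehepsi" -> "ispehepecebv" -> "nxujmjujhjga" -> "nxjmjjhjg"
  "srtzxzzr" -> "rzzxztrs" -> "weeceywx" -> "wcywx"
  "mmigczrdew" -> "wedrzcgimm" -> "bjiwehlnrr" -> "bjwhlnrr"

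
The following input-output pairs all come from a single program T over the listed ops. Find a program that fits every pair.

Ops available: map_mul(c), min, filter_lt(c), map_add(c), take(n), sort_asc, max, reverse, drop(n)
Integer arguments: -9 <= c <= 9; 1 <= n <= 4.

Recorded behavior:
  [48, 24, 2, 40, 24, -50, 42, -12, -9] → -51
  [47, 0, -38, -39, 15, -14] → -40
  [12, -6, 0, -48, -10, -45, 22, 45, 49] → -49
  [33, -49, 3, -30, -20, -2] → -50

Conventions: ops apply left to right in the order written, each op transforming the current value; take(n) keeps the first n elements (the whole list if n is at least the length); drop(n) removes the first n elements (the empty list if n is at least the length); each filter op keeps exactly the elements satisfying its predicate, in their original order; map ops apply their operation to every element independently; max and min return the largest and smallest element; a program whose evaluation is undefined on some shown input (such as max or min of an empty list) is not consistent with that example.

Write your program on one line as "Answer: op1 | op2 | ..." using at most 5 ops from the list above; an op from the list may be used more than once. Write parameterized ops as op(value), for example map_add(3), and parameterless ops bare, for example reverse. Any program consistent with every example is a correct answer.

filter_lt(-8) | reverse | map_add(-1) | min

Check, running the answer program on each example:
  [48, 24, 2, 40, 24, -50, 42, -12, -9] -> [-50, -12, -9] -> [-9, -12, -50] -> [-10, -13, -51] -> -51
  [47, 0, -38, -39, 15, -14] -> [-38, -39, -14] -> [-14, -39, -38] -> [-15, -40, -39] -> -40
  [12, -6, 0, -48, -10, -45, 22, 45, 49] -> [-48, -10, -45] -> [-45, -10, -48] -> [-46, -11, -49] -> -49
  [33, -49, 3, -30, -20, -2] -> [-49, -30, -20] -> [-20, -30, -49] -> [-21, -31, -50] -> -50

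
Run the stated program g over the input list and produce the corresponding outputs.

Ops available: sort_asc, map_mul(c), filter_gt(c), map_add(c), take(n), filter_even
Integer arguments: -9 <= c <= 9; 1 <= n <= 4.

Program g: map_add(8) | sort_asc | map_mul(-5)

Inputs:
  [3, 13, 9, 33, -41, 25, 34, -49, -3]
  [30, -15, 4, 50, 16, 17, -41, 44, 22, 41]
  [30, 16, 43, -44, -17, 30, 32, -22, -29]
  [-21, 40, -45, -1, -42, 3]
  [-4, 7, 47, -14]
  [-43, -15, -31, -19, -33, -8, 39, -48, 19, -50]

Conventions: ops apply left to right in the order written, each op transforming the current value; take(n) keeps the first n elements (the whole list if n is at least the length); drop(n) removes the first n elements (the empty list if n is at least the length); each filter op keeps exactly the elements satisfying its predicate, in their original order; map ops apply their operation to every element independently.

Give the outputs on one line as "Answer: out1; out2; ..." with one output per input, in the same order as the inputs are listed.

[205, 165, -25, -55, -85, -105, -165, -205, -210]; [165, 35, -60, -120, -125, -150, -190, -245, -260, -290]; [180, 105, 70, 45, -120, -190, -190, -200, -255]; [185, 170, 65, -35, -55, -240]; [30, -20, -75, -275]; [210, 200, 175, 125, 115, 55, 35, 0, -135, -235]

Execution, op by op:
  [3, 13, 9, 33, -41, 25, 34, -49, -3] -> [11, 21, 17, 41, -33, 33, 42, -41, 5] -> [-41, -33, 5, 11, 17, 21, 33, 41, 42] -> [205, 165, -25, -55, -85, -105, -165, -205, -210]
  [30, -15, 4, 50, 16, 17, -41, 44, 22, 41] -> [38, -7, 12, 58, 24, 25, -33, 52, 30, 49] -> [-33, -7, 12, 24, 25, 30, 38, 49, 52, 58] -> [165, 35, -60, -120, -125, -150, -190, -245, -260, -290]
  [30, 16, 43, -44, -17, 30, 32, -22, -29] -> [38, 24, 51, -36, -9, 38, 40, -14, -21] -> [-36, -21, -14, -9, 24, 38, 38, 40, 51] -> [180, 105, 70, 45, -120, -190, -190, -200, -255]
  [-21, 40, -45, -1, -42, 3] -> [-13, 48, -37, 7, -34, 11] -> [-37, -34, -13, 7, 11, 48] -> [185, 170, 65, -35, -55, -240]
  [-4, 7, 47, -14] -> [4, 15, 55, -6] -> [-6, 4, 15, 55] -> [30, -20, -75, -275]
  [-43, -15, -31, -19, -33, -8, 39, -48, 19, -50] -> [-35, -7, -23, -11, -25, 0, 47, -40, 27, -42] -> [-42, -40, -35, -25, -23, -11, -7, 0, 27, 47] -> [210, 200, 175, 125, 115, 55, 35, 0, -135, -235]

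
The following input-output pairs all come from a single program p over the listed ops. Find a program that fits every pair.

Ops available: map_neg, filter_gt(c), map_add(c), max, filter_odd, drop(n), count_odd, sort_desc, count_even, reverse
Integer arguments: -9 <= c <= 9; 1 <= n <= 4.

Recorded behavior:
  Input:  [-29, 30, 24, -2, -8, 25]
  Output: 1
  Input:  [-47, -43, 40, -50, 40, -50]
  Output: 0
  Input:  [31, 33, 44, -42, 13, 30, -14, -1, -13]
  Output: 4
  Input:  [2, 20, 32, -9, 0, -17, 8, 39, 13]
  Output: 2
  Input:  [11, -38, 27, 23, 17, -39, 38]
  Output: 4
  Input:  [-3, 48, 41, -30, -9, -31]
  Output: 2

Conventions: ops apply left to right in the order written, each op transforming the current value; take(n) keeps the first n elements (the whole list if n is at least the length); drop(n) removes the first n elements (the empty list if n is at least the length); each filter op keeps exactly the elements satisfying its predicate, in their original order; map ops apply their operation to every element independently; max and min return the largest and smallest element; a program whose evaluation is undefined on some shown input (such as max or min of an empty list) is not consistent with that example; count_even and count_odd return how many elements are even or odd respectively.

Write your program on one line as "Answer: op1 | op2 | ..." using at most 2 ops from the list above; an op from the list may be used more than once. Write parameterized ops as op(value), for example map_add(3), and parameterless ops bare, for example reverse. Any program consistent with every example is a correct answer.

filter_gt(-8) | count_odd

Check, running the answer program on each example:
  [-29, 30, 24, -2, -8, 25] -> [30, 24, -2, 25] -> 1
  [-47, -43, 40, -50, 40, -50] -> [40, 40] -> 0
  [31, 33, 44, -42, 13, 30, -14, -1, -13] -> [31, 33, 44, 13, 30, -1] -> 4
  [2, 20, 32, -9, 0, -17, 8, 39, 13] -> [2, 20, 32, 0, 8, 39, 13] -> 2
  [11, -38, 27, 23, 17, -39, 38] -> [11, 27, 23, 17, 38] -> 4
  [-3, 48, 41, -30, -9, -31] -> [-3, 48, 41] -> 2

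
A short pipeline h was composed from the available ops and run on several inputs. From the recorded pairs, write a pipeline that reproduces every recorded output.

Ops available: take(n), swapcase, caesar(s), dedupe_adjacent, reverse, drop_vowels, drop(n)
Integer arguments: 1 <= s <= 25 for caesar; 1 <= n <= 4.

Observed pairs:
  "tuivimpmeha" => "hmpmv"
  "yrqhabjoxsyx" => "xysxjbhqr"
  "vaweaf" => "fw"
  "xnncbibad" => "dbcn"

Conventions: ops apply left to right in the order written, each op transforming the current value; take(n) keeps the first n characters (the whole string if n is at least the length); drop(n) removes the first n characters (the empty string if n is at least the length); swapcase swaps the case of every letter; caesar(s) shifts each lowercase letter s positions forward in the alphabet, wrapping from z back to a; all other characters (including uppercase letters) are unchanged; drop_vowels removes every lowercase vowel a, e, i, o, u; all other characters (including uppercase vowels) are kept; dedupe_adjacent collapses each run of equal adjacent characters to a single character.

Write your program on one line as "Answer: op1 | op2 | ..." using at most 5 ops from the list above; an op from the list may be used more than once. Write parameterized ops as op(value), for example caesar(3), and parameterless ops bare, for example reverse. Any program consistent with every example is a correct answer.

drop(1) | reverse | drop_vowels | dedupe_adjacent

Check, running the answer program on each example:
  "tuivimpmeha" -> "uivimpmeha" -> "ahempmiviu" -> "hmpmv" -> "hmpmv"
  "yrqhabjoxsyx" -> "rqhabjoxsyx" -> "xysxojbahqr" -> "xysxjbhqr" -> "xysxjbhqr"
  "vaweaf" -> "aweaf" -> "faewa" -> "fw" -> "fw"
  "xnncbibad" -> "nncbibad" -> "dabibcnn" -> "dbbcnn" -> "dbcn"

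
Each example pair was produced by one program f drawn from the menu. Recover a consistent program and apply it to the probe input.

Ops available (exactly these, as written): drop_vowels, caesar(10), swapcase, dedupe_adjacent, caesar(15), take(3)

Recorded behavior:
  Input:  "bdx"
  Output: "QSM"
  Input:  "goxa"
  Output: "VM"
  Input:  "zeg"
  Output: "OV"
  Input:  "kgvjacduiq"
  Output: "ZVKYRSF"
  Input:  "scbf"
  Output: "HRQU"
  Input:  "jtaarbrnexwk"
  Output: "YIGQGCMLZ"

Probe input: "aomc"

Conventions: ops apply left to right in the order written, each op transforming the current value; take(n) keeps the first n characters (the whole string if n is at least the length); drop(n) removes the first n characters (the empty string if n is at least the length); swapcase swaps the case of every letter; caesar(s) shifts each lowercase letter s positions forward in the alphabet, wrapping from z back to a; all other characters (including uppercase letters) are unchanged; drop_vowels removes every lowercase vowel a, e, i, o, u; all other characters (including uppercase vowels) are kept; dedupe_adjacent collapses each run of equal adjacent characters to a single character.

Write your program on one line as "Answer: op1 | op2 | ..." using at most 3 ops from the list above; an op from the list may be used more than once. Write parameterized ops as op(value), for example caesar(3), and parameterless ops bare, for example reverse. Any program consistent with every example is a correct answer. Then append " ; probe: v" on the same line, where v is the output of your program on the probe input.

drop_vowels | caesar(15) | swapcase ; probe: "BR"

Check, running the answer program on each example:
  "bdx" -> "bdx" -> "qsm" -> "QSM"
  "goxa" -> "gx" -> "vm" -> "VM"
  "zeg" -> "zg" -> "ov" -> "OV"
  "kgvjacduiq" -> "kgvjcdq" -> "zvkyrsf" -> "ZVKYRSF"
  "scbf" -> "scbf" -> "hrqu" -> "HRQU"
  "jtaarbrnexwk" -> "jtrbrnxwk" -> "yigqgcmlz" -> "YIGQGCMLZ"
  probe: "aomc" -> "mc" -> "br" -> "BR"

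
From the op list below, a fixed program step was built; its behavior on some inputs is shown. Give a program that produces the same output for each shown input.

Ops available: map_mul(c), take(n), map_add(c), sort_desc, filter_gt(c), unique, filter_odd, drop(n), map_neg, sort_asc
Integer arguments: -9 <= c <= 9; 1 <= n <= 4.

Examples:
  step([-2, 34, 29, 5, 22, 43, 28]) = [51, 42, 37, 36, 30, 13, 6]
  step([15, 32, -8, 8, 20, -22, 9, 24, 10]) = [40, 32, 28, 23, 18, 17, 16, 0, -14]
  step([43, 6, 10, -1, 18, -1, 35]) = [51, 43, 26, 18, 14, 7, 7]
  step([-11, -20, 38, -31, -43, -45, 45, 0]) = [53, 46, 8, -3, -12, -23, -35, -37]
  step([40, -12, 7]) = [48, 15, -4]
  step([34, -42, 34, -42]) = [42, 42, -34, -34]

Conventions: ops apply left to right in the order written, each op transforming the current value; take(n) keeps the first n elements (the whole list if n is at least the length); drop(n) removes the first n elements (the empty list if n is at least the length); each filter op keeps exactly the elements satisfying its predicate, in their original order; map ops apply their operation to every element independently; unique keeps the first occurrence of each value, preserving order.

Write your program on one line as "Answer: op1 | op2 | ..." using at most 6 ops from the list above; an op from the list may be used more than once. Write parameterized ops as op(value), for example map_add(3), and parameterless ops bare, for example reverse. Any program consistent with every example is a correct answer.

sort_asc | map_neg | sort_asc | map_add(-8) | map_neg

Check, running the answer program on each example:
  [-2, 34, 29, 5, 22, 43, 28] -> [-2, 5, 22, 28, 29, 34, 43] -> [2, -5, -22, -28, -29, -34, -43] -> [-43, -34, -29, -28, -22, -5, 2] -> [-51, -42, -37, -36, -30, -13, -6] -> [51, 42, 37, 36, 30, 13, 6]
  [15, 32, -8, 8, 20, -22, 9, 24, 10] -> [-22, -8, 8, 9, 10, 15, 20, 24, 32] -> [22, 8, -8, -9, -10, -15, -20, -24, -32] -> [-32, -24, -20, -15, -10, -9, -8, 8, 22] -> [-40, -32, -28, -23, -18, -17, -16, 0, 14] -> [40, 32, 28, 23, 18, 17, 16, 0, -14]
  [43, 6, 10, -1, 18, -1, 35] -> [-1, -1, 6, 10, 18, 35, 43] -> [1, 1, -6, -10, -18, -35, -43] -> [-43, -35, -18, -10, -6, 1, 1] -> [-51, -43, -26, -18, -14, -7, -7] -> [51, 43, 26, 18, 14, 7, 7]
  [-11, -20, 38, -31, -43, -45, 45, 0] -> [-45, -43, -31, -20, -11, 0, 38, 45] -> [45, 43, 31, 20, 11, 0, -38, -45] -> [-45, -38, 0, 11, 20, 31, 43, 45] -> [-53, -46, -8, 3, 12, 23, 35, 37] -> [53, 46, 8, -3, -12, -23, -35, -37]
  [40, -12, 7] -> [-12, 7, 40] -> [12, -7, -40] -> [-40, -7, 12] -> [-48, -15, 4] -> [48, 15, -4]
  [34, -42, 34, -42] -> [-42, -42, 34, 34] -> [42, 42, -34, -34] -> [-34, -34, 42, 42] -> [-42, -42, 34, 34] -> [42, 42, -34, -34]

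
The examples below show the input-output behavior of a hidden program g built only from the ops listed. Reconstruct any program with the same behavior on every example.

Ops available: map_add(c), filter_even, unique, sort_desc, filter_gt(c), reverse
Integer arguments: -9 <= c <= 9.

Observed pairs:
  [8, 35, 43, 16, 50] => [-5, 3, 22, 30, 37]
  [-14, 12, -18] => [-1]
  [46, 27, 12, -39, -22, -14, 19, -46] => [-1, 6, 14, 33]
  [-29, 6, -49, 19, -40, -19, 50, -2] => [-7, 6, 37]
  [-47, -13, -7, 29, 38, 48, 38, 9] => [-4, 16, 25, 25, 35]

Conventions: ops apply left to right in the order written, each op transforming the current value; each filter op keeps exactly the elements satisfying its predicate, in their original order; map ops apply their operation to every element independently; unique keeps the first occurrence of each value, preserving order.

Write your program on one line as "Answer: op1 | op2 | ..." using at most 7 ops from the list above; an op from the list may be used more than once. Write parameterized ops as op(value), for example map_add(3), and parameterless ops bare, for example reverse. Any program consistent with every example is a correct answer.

map_add(-8) | reverse | sort_desc | reverse | filter_gt(-6) | map_add(-5)

Check, running the answer program on each example:
  [8, 35, 43, 16, 50] -> [0, 27, 35, 8, 42] -> [42, 8, 35, 27, 0] -> [42, 35, 27, 8, 0] -> [0, 8, 27, 35, 42] -> [0, 8, 27, 35, 42] -> [-5, 3, 22, 30, 37]
  [-14, 12, -18] -> [-22, 4, -26] -> [-26, 4, -22] -> [4, -22, -26] -> [-26, -22, 4] -> [4] -> [-1]
  [46, 27, 12, -39, -22, -14, 19, -46] -> [38, 19, 4, -47, -30, -22, 11, -54] -> [-54, 11, -22, -30, -47, 4, 19, 38] -> [38, 19, 11, 4, -22, -30, -47, -54] -> [-54, -47, -30, -22, 4, 11, 19, 38] -> [4, 11, 19, 38] -> [-1, 6, 14, 33]
  [-29, 6, -49, 19, -40, -19, 50, -2] -> [-37, -2, -57, 11, -48, -27, 42, -10] -> [-10, 42, -27, -48, 11, -57, -2, -37] -> [42, 11, -2, -10, -27, -37, -48, -57] -> [-57, -48, -37, -27, -10, -2, 11, 42] -> [-2, 11, 42] -> [-7, 6, 37]
  [-47, -13, -7, 29, 38, 48, 38, 9] -> [-55, -21, -15, 21, 30, 40, 30, 1] -> [1, 30, 40, 30, 21, -15, -21, -55] -> [40, 30, 30, 21, 1, -15, -21, -55] -> [-55, -21, -15, 1, 21, 30, 30, 40] -> [1, 21, 30, 30, 40] -> [-4, 16, 25, 25, 35]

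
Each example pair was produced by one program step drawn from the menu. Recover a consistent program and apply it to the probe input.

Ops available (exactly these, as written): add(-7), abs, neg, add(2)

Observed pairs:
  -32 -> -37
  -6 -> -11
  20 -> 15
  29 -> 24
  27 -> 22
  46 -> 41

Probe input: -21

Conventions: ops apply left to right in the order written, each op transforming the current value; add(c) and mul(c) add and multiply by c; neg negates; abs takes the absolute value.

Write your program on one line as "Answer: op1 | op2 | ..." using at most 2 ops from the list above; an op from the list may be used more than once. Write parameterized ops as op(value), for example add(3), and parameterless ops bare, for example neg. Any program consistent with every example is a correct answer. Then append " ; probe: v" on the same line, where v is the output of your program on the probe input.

add(-7) | add(2) ; probe: -26

Check, running the answer program on each example:
  -32 -> -39 -> -37
  -6 -> -13 -> -11
  20 -> 13 -> 15
  29 -> 22 -> 24
  27 -> 20 -> 22
  46 -> 39 -> 41
  probe: -21 -> -28 -> -26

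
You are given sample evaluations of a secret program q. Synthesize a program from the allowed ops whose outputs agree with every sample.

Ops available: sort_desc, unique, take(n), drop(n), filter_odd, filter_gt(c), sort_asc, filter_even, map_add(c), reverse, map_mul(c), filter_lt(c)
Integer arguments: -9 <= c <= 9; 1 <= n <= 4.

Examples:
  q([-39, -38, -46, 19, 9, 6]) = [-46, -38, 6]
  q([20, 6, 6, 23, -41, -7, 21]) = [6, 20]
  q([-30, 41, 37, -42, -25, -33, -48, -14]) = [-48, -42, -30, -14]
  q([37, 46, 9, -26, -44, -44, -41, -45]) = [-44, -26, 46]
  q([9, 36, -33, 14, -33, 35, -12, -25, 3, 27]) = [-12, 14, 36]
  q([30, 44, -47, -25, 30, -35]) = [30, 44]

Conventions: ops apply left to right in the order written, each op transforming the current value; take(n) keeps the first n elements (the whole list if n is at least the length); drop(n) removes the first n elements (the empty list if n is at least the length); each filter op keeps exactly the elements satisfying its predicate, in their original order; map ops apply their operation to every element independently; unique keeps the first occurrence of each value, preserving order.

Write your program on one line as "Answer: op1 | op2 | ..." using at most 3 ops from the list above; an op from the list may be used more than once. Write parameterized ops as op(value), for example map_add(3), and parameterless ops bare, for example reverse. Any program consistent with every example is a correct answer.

unique | sort_asc | filter_even

Check, running the answer program on each example:
  [-39, -38, -46, 19, 9, 6] -> [-39, -38, -46, 19, 9, 6] -> [-46, -39, -38, 6, 9, 19] -> [-46, -38, 6]
  [20, 6, 6, 23, -41, -7, 21] -> [20, 6, 23, -41, -7, 21] -> [-41, -7, 6, 20, 21, 23] -> [6, 20]
  [-30, 41, 37, -42, -25, -33, -48, -14] -> [-30, 41, 37, -42, -25, -33, -48, -14] -> [-48, -42, -33, -30, -25, -14, 37, 41] -> [-48, -42, -30, -14]
  [37, 46, 9, -26, -44, -44, -41, -45] -> [37, 46, 9, -26, -44, -41, -45] -> [-45, -44, -41, -26, 9, 37, 46] -> [-44, -26, 46]
  [9, 36, -33, 14, -33, 35, -12, -25, 3, 27] -> [9, 36, -33, 14, 35, -12, -25, 3, 27] -> [-33, -25, -12, 3, 9, 14, 27, 35, 36] -> [-12, 14, 36]
  [30, 44, -47, -25, 30, -35] -> [30, 44, -47, -25, -35] -> [-47, -35, -25, 30, 44] -> [30, 44]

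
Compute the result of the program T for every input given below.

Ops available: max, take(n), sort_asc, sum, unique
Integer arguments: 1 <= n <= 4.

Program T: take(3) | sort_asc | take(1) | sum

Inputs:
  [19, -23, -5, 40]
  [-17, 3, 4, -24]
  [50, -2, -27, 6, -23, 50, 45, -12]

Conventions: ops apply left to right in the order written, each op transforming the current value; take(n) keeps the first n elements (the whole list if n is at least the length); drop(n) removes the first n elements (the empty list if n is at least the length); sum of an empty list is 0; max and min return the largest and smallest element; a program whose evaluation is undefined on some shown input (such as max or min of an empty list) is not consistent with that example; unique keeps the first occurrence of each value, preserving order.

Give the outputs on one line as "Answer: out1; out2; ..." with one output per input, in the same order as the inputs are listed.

Execution, op by op:
  [19, -23, -5, 40] -> [19, -23, -5] -> [-23, -5, 19] -> [-23] -> -23
  [-17, 3, 4, -24] -> [-17, 3, 4] -> [-17, 3, 4] -> [-17] -> -17
  [50, -2, -27, 6, -23, 50, 45, -12] -> [50, -2, -27] -> [-27, -2, 50] -> [-27] -> -27

-23; -17; -27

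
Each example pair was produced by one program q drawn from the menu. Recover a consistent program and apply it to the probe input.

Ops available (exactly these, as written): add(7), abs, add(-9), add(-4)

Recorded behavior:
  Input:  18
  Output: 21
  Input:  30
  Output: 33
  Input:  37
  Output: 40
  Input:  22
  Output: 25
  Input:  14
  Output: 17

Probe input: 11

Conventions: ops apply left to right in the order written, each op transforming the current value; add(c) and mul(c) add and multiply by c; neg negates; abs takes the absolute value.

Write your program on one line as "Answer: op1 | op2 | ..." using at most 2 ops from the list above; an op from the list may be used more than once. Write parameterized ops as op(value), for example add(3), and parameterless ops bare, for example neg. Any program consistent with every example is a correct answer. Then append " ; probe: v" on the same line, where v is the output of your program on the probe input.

add(-4) | add(7) ; probe: 14

Check, running the answer program on each example:
  18 -> 14 -> 21
  30 -> 26 -> 33
  37 -> 33 -> 40
  22 -> 18 -> 25
  14 -> 10 -> 17
  probe: 11 -> 7 -> 14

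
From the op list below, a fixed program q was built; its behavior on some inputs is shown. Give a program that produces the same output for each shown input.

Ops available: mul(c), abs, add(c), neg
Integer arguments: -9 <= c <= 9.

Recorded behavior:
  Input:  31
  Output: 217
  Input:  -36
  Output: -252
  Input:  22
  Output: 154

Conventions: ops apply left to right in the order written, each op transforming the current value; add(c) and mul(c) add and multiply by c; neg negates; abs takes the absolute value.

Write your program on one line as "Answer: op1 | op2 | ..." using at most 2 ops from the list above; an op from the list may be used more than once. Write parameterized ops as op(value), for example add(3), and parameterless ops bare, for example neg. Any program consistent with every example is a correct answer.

neg | mul(-7)

Check, running the answer program on each example:
  31 -> -31 -> 217
  -36 -> 36 -> -252
  22 -> -22 -> 154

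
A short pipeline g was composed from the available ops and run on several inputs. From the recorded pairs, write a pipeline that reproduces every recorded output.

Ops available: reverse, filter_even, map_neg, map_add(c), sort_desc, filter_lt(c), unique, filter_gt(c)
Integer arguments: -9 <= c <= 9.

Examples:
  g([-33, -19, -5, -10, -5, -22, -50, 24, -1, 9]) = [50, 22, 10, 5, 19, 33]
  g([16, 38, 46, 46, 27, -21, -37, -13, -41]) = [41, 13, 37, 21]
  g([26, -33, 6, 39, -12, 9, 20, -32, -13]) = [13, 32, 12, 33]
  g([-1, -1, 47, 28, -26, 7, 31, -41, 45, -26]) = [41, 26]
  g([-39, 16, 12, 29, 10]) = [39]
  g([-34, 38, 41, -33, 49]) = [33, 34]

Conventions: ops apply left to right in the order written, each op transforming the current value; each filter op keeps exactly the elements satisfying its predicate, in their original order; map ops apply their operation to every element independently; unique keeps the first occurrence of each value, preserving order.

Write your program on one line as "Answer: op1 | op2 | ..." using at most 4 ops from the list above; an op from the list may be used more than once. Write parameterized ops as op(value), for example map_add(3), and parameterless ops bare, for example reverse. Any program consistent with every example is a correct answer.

unique | reverse | filter_lt(-4) | map_neg

Check, running the answer program on each example:
  [-33, -19, -5, -10, -5, -22, -50, 24, -1, 9] -> [-33, -19, -5, -10, -22, -50, 24, -1, 9] -> [9, -1, 24, -50, -22, -10, -5, -19, -33] -> [-50, -22, -10, -5, -19, -33] -> [50, 22, 10, 5, 19, 33]
  [16, 38, 46, 46, 27, -21, -37, -13, -41] -> [16, 38, 46, 27, -21, -37, -13, -41] -> [-41, -13, -37, -21, 27, 46, 38, 16] -> [-41, -13, -37, -21] -> [41, 13, 37, 21]
  [26, -33, 6, 39, -12, 9, 20, -32, -13] -> [26, -33, 6, 39, -12, 9, 20, -32, -13] -> [-13, -32, 20, 9, -12, 39, 6, -33, 26] -> [-13, -32, -12, -33] -> [13, 32, 12, 33]
  [-1, -1, 47, 28, -26, 7, 31, -41, 45, -26] -> [-1, 47, 28, -26, 7, 31, -41, 45] -> [45, -41, 31, 7, -26, 28, 47, -1] -> [-41, -26] -> [41, 26]
  [-39, 16, 12, 29, 10] -> [-39, 16, 12, 29, 10] -> [10, 29, 12, 16, -39] -> [-39] -> [39]
  [-34, 38, 41, -33, 49] -> [-34, 38, 41, -33, 49] -> [49, -33, 41, 38, -34] -> [-33, -34] -> [33, 34]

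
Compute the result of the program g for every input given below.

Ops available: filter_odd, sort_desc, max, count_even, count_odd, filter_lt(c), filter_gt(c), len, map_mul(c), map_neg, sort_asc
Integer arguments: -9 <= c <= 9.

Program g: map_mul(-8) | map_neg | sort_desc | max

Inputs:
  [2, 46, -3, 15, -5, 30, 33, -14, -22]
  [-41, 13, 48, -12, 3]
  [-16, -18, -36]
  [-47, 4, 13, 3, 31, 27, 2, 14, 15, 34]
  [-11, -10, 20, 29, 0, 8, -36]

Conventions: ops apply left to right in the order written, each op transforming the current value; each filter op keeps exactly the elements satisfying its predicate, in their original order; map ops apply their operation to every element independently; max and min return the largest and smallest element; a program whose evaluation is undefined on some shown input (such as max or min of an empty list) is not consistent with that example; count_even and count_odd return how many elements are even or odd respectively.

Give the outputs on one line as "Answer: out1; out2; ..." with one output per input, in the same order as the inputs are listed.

368; 384; -128; 272; 232

Execution, op by op:
  [2, 46, -3, 15, -5, 30, 33, -14, -22] -> [-16, -368, 24, -120, 40, -240, -264, 112, 176] -> [16, 368, -24, 120, -40, 240, 264, -112, -176] -> [368, 264, 240, 120, 16, -24, -40, -112, -176] -> 368
  [-41, 13, 48, -12, 3] -> [328, -104, -384, 96, -24] -> [-328, 104, 384, -96, 24] -> [384, 104, 24, -96, -328] -> 384
  [-16, -18, -36] -> [128, 144, 288] -> [-128, -144, -288] -> [-128, -144, -288] -> -128
  [-47, 4, 13, 3, 31, 27, 2, 14, 15, 34] -> [376, -32, -104, -24, -248, -216, -16, -112, -120, -272] -> [-376, 32, 104, 24, 248, 216, 16, 112, 120, 272] -> [272, 248, 216, 120, 112, 104, 32, 24, 16, -376] -> 272
  [-11, -10, 20, 29, 0, 8, -36] -> [88, 80, -160, -232, 0, -64, 288] -> [-88, -80, 160, 232, 0, 64, -288] -> [232, 160, 64, 0, -80, -88, -288] -> 232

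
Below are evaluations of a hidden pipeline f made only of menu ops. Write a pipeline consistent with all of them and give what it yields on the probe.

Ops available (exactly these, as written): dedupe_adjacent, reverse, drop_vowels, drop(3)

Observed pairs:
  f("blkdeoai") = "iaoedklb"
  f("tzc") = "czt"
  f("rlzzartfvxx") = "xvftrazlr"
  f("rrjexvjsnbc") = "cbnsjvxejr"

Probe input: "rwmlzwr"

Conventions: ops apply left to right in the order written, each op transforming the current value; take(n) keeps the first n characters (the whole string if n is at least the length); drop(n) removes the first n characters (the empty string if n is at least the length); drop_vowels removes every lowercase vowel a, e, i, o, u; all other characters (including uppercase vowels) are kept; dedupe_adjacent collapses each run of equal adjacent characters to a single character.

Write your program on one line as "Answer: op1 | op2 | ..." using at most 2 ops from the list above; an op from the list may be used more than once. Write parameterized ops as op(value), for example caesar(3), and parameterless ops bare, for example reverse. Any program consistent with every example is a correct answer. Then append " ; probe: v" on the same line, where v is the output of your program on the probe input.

reverse | dedupe_adjacent ; probe: "rwzlmwr"

Check, running the answer program on each example:
  "blkdeoai" -> "iaoedklb" -> "iaoedklb"
  "tzc" -> "czt" -> "czt"
  "rlzzartfvxx" -> "xxvftrazzlr" -> "xvftrazlr"
  "rrjexvjsnbc" -> "cbnsjvxejrr" -> "cbnsjvxejr"
  probe: "rwmlzwr" -> "rwzlmwr" -> "rwzlmwr"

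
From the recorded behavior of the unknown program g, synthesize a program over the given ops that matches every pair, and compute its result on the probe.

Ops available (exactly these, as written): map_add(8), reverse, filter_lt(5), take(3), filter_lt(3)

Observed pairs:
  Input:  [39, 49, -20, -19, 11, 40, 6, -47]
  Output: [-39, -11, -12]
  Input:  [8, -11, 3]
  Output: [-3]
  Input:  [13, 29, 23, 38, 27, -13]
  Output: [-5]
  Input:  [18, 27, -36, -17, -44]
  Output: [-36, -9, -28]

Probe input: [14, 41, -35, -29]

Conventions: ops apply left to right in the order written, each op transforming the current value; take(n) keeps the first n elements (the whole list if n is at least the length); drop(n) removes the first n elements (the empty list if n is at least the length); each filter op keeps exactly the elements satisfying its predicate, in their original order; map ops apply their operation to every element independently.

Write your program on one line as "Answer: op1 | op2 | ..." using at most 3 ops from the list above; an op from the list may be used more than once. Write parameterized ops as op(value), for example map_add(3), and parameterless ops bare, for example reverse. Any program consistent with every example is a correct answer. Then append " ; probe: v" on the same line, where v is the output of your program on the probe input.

reverse | map_add(8) | filter_lt(5) ; probe: [-21, -27]

Check, running the answer program on each example:
  [39, 49, -20, -19, 11, 40, 6, -47] -> [-47, 6, 40, 11, -19, -20, 49, 39] -> [-39, 14, 48, 19, -11, -12, 57, 47] -> [-39, -11, -12]
  [8, -11, 3] -> [3, -11, 8] -> [11, -3, 16] -> [-3]
  [13, 29, 23, 38, 27, -13] -> [-13, 27, 38, 23, 29, 13] -> [-5, 35, 46, 31, 37, 21] -> [-5]
  [18, 27, -36, -17, -44] -> [-44, -17, -36, 27, 18] -> [-36, -9, -28, 35, 26] -> [-36, -9, -28]
  probe: [14, 41, -35, -29] -> [-29, -35, 41, 14] -> [-21, -27, 49, 22] -> [-21, -27]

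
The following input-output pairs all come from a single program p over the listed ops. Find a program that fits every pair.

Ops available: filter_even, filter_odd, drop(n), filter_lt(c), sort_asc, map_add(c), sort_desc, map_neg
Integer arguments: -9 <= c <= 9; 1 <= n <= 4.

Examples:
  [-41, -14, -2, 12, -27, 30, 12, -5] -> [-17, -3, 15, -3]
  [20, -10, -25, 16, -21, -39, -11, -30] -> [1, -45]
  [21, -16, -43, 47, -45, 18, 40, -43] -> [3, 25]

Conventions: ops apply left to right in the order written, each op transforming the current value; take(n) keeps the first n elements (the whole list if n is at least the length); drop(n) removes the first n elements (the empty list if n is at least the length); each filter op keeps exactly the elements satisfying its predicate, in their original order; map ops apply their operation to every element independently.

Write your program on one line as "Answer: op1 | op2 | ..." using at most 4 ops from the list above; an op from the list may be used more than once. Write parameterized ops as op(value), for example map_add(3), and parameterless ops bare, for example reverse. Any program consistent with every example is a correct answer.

map_add(-6) | drop(2) | filter_even | map_add(-9)

Check, running the answer program on each example:
  [-41, -14, -2, 12, -27, 30, 12, -5] -> [-47, -20, -8, 6, -33, 24, 6, -11] -> [-8, 6, -33, 24, 6, -11] -> [-8, 6, 24, 6] -> [-17, -3, 15, -3]
  [20, -10, -25, 16, -21, -39, -11, -30] -> [14, -16, -31, 10, -27, -45, -17, -36] -> [-31, 10, -27, -45, -17, -36] -> [10, -36] -> [1, -45]
  [21, -16, -43, 47, -45, 18, 40, -43] -> [15, -22, -49, 41, -51, 12, 34, -49] -> [-49, 41, -51, 12, 34, -49] -> [12, 34] -> [3, 25]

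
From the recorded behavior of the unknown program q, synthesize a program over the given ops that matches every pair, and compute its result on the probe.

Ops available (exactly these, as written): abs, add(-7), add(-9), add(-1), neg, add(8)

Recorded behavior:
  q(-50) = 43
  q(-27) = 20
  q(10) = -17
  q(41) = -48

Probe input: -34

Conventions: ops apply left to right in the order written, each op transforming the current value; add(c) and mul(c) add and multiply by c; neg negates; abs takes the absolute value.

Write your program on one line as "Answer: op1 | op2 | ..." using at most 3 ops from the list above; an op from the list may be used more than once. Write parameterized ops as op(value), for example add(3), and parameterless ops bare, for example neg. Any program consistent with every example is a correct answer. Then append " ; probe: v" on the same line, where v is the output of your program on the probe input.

neg | add(-7) ; probe: 27

Check, running the answer program on each example:
  -50 -> 50 -> 43
  -27 -> 27 -> 20
  10 -> -10 -> -17
  41 -> -41 -> -48
  probe: -34 -> 34 -> 27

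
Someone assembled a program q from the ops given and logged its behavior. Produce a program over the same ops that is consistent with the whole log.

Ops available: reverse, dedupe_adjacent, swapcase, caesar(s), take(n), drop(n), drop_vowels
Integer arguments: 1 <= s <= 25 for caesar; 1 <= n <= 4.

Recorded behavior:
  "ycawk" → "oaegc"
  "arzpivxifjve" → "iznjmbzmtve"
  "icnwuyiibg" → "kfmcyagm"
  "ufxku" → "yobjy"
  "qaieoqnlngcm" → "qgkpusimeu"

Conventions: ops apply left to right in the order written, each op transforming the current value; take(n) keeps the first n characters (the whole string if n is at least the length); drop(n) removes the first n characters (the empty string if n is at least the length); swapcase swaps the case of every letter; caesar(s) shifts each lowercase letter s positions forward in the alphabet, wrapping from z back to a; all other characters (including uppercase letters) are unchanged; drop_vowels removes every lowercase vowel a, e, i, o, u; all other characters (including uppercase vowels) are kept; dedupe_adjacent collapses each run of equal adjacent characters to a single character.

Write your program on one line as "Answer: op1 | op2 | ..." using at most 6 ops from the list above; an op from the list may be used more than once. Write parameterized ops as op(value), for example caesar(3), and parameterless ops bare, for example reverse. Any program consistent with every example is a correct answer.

dedupe_adjacent | caesar(1) | drop_vowels | reverse | caesar(3)

Check, running the answer program on each example:
  "ycawk" -> "ycawk" -> "zdbxl" -> "zdbxl" -> "lxbdz" -> "oaegc"
  "arzpivxifjve" -> "arzpivxifjve" -> "bsaqjwyjgkwf" -> "bsqjwyjgkwf" -> "fwkgjywjqsb" -> "iznjmbzmtve"
  "icnwuyiibg" -> "icnwuyibg" -> "jdoxvzjch" -> "jdxvzjch" -> "hcjzvxdj" -> "kfmcyagm"
  "ufxku" -> "ufxku" -> "vgylv" -> "vgylv" -> "vlygv" -> "yobjy"
  "qaieoqnlngcm" -> "qaieoqnlngcm" -> "rbjfpromohdn" -> "rbjfprmhdn" -> "ndhmrpfjbr" -> "qgkpusimeu"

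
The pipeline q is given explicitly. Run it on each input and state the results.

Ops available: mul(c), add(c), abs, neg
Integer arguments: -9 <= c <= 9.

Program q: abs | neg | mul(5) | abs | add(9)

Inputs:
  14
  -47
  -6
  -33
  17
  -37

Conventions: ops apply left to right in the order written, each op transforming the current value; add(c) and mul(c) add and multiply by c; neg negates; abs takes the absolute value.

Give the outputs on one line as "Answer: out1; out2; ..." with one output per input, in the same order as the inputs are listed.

79; 244; 39; 174; 94; 194

Execution, op by op:
  14 -> 14 -> -14 -> -70 -> 70 -> 79
  -47 -> 47 -> -47 -> -235 -> 235 -> 244
  -6 -> 6 -> -6 -> -30 -> 30 -> 39
  -33 -> 33 -> -33 -> -165 -> 165 -> 174
  17 -> 17 -> -17 -> -85 -> 85 -> 94
  -37 -> 37 -> -37 -> -185 -> 185 -> 194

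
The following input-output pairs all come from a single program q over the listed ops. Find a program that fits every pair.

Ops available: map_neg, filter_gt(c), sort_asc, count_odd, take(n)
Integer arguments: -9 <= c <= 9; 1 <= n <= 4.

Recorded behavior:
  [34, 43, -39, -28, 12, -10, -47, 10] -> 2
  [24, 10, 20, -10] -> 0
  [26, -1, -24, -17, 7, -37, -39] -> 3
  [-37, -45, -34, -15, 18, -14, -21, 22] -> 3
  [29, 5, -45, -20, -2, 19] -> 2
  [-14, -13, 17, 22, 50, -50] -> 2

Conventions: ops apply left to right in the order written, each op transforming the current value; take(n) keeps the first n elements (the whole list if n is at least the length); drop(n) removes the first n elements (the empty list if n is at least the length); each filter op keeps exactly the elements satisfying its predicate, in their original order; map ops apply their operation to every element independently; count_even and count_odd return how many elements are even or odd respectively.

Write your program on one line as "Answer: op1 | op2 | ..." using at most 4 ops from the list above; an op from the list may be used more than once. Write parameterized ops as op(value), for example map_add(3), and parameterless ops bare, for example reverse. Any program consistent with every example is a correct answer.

sort_asc | take(4) | map_neg | count_odd

Check, running the answer program on each example:
  [34, 43, -39, -28, 12, -10, -47, 10] -> [-47, -39, -28, -10, 10, 12, 34, 43] -> [-47, -39, -28, -10] -> [47, 39, 28, 10] -> 2
  [24, 10, 20, -10] -> [-10, 10, 20, 24] -> [-10, 10, 20, 24] -> [10, -10, -20, -24] -> 0
  [26, -1, -24, -17, 7, -37, -39] -> [-39, -37, -24, -17, -1, 7, 26] -> [-39, -37, -24, -17] -> [39, 37, 24, 17] -> 3
  [-37, -45, -34, -15, 18, -14, -21, 22] -> [-45, -37, -34, -21, -15, -14, 18, 22] -> [-45, -37, -34, -21] -> [45, 37, 34, 21] -> 3
  [29, 5, -45, -20, -2, 19] -> [-45, -20, -2, 5, 19, 29] -> [-45, -20, -2, 5] -> [45, 20, 2, -5] -> 2
  [-14, -13, 17, 22, 50, -50] -> [-50, -14, -13, 17, 22, 50] -> [-50, -14, -13, 17] -> [50, 14, 13, -17] -> 2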